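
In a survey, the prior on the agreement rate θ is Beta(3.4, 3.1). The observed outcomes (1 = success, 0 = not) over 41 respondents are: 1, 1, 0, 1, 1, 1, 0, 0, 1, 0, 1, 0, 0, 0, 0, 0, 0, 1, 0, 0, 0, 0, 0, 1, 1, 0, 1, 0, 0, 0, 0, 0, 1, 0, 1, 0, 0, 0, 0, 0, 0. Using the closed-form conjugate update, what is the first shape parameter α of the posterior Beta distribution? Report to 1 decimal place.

16.4

The Beta prior is conjugate to a Binomial/Bernoulli likelihood; the update adds successes to α and failures to β.
Posterior: Beta(α+k, β+n−k) = Beta(3.4+13, 3.1+28) = Beta(16.4, 31.1).
Posterior α = 16.4.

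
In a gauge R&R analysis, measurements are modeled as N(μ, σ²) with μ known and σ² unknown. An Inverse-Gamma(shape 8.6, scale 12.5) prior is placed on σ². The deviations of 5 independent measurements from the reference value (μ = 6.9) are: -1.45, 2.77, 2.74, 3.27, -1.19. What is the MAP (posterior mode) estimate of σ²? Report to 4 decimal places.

2.2476

With known mean μ and an Inverse-Gamma(α, β) prior on σ², the Normal likelihood is conjugate: posterior is Inv-Gamma(α + n/2, β + Σ(xᵢ−μ)²/2).
Σ(xᵢ−μ)² = (-1.45)² + (2.77)² + (2.74)² + (3.27)² + (-1.19)² = 29.3920.
Posterior: Inv-Gamma(8.6 + 5/2, 12.5 + 29.3920/2) = Inv-Gamma(11.10, 27.19600).
Mode = β/(α+1) = 27.19600/12.10 = 2.2476.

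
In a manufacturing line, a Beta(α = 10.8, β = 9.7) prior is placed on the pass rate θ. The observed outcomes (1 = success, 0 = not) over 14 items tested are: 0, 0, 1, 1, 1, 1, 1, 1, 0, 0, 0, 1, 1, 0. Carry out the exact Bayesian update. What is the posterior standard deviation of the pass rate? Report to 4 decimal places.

The Beta prior is conjugate to a Binomial/Bernoulli likelihood; the update adds successes to α and failures to β.
Posterior: Beta(α+k, β+n−k) = Beta(10.8+8, 9.7+6) = Beta(18.8, 15.7).
Var = αβ/((α+β)²(α+β+1)) = 18.8·15.7/(34.5²·35.5) = 0.00698539; SD = √0.00698539 = 0.0836.

0.0836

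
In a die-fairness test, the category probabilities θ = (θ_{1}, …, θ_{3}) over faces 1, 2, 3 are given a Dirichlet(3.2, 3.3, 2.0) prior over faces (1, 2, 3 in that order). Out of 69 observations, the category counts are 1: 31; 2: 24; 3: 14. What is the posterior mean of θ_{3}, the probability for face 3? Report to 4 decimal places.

0.2065

The Dirichlet prior is conjugate to the Multinomial likelihood: each posterior αⱼ = prior αⱼ + observed count nⱼ.
Posterior concentration: (34.2, 27.3, 16.0), total = 77.5.
E[θ_{3}|data] = α_{3}/Σα = 16.0/77.5 = 0.2065.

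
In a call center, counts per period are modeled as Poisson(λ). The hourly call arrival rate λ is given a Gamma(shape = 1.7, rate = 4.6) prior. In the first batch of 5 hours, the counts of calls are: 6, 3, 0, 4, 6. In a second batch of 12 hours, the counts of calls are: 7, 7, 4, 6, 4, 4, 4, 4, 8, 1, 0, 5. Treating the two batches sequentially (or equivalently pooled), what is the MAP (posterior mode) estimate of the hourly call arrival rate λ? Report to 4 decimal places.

3.4120

With a Gamma(shape α, rate β) prior, the Poisson likelihood is conjugate: the posterior is Gamma(α + ΣXᵢ, β + n).
Batch 1: sum of counts S = 19 over n = 5 hours.
After batch 1: Gamma(α+S, β+n) = Gamma(1.7+19, 4.6+5) = Gamma(20.7, 9.6).
Batch 2: sum of counts S = 54 over n = 12 hours.
After batch 2: Gamma(α+S, β+n) = Gamma(20.7+54, 9.6+12) = Gamma(74.7, 21.6).
Mode of Gamma(α,β) for α≥1 is (α−1)/β = 73.7/21.6 = 3.4120.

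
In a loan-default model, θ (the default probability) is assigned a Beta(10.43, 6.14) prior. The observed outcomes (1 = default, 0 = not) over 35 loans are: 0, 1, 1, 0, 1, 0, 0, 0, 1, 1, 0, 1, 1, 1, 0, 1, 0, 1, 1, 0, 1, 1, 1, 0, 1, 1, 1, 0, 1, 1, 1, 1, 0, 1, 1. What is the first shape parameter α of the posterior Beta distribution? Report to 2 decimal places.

The Beta prior is conjugate to a Binomial/Bernoulli likelihood; the update adds successes to α and failures to β.
Posterior: Beta(α+k, β+n−k) = Beta(10.43+23, 6.14+12) = Beta(33.43, 18.14).
Posterior α = 33.43.

33.43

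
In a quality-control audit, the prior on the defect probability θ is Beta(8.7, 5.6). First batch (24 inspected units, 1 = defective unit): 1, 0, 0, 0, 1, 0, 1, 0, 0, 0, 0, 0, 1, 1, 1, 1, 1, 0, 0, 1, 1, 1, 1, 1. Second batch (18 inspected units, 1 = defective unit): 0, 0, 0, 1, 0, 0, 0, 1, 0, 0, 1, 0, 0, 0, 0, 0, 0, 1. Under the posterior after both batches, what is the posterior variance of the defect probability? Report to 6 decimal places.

0.004330

The Beta prior is conjugate to a Binomial/Bernoulli likelihood; the update adds successes to α and failures to β.
After batch 1: Beta(8.7+13, 5.6+11) = Beta(21.7, 16.6).
After batch 2: Beta(21.7+4, 16.6+14) = Beta(25.7, 30.6).
Var = αβ/((α+β)²(α+β+1)) = 25.7·30.6/(56.3²·57.3) = 0.004330.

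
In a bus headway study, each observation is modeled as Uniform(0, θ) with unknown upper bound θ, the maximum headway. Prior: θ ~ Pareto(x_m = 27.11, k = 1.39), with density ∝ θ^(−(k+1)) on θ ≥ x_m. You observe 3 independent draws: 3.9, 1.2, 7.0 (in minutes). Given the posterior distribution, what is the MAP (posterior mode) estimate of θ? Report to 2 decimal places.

27.11

A Pareto(scale x_m, shape k) prior on the upper bound θ of Uniform(0, θ) is conjugate: posterior is Pareto(max(x_m, max xᵢ), k + n).
Sample maximum = 7.0; prior scale x_m = 27.11 → posterior scale = max = 27.11.
Posterior shape = 1.39 + 3 = 4.39.
The Pareto density is decreasing on [x_m, ∞), so the mode is x_m = 27.11.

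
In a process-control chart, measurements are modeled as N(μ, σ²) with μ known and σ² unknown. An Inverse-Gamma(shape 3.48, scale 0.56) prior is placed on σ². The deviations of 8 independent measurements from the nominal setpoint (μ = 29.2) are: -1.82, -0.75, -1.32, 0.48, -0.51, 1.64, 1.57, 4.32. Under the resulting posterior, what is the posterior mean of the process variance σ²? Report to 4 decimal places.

2.3954

With known mean μ and an Inverse-Gamma(α, β) prior on σ², the Normal likelihood is conjugate: posterior is Inv-Gamma(α + n/2, β + Σ(xᵢ−μ)²/2).
Σ(xᵢ−μ)² = (-1.82)² + (-0.75)² + (-1.32)² + (0.48)² + (-0.51)² + (1.64)² + (1.57)² + (4.32)² = 29.9247.
Posterior: Inv-Gamma(3.48 + 8/2, 0.56 + 29.9247/2) = Inv-Gamma(7.48, 15.52235).
E[σ²|data] = β/(α−1) = 15.52235/6.48 = 2.3954.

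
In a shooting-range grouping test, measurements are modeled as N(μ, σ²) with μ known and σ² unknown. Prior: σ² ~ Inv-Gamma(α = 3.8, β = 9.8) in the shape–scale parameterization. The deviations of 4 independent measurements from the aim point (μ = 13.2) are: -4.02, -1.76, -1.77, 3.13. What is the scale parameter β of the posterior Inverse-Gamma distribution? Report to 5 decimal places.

25.89390

With known mean μ and an Inverse-Gamma(α, β) prior on σ², the Normal likelihood is conjugate: posterior is Inv-Gamma(α + n/2, β + Σ(xᵢ−μ)²/2).
Σ(xᵢ−μ)² = (-4.02)² + (-1.76)² + (-1.77)² + (3.13)² = 32.1878.
Posterior: Inv-Gamma(3.8 + 4/2, 9.8 + 32.1878/2) = Inv-Gamma(5.80, 25.89390).
Posterior β = 25.89390.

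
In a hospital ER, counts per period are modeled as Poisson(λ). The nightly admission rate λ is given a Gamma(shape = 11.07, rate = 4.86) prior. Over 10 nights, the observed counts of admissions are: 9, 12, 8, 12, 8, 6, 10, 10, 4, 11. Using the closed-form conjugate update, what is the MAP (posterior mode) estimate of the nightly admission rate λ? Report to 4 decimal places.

6.7342

With a Gamma(shape α, rate β) prior, the Poisson likelihood is conjugate: the posterior is Gamma(α + ΣXᵢ, β + n).
Sum of counts S = 90 over n = 10 nights.
Posterior: Gamma(α+S, β+n) = Gamma(11.07+90, 4.86+10) = Gamma(101.07, 14.86).
Mode of Gamma(α,β) for α≥1 is (α−1)/β = 100.07/14.86 = 6.7342.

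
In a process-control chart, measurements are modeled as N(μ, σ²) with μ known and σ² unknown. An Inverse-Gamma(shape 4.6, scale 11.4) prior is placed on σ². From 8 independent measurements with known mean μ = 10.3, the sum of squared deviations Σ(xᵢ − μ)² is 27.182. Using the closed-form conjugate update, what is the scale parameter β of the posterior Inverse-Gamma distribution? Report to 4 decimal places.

With known mean μ and an Inverse-Gamma(α, β) prior on σ², the Normal likelihood is conjugate: posterior is Inv-Gamma(α + n/2, β + Σ(xᵢ−μ)²/2).
Posterior: Inv-Gamma(4.6 + 8/2, 11.4 + 27.182/2) = Inv-Gamma(8.60, 24.9910).
Posterior β = 24.9910.

24.9910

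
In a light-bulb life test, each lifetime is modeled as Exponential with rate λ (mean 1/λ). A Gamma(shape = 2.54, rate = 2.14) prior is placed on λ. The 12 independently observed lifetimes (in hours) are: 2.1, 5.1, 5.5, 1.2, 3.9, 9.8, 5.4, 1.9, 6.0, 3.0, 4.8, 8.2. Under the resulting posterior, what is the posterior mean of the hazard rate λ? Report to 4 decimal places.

0.2463

With a Gamma(shape α, rate β) prior on the exponential rate λ, the posterior after n observations with total T = Σxᵢ is Gamma(α+n, β+T).
Sum of observations T = 56.9 hours; n = 12.
Posterior: Gamma(2.54+12, 2.14+56.9) = Gamma(14.54, 59.04).
Posterior mean of λ = α/β = 14.54/59.04 = 0.2463.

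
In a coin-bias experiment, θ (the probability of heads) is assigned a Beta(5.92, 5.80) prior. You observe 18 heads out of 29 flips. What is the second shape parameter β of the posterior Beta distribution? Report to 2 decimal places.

16.80

The Beta prior is conjugate to a Binomial/Bernoulli likelihood; the update adds successes to α and failures to β.
Posterior: Beta(α+k, β+n−k) = Beta(5.92+18, 5.80+11) = Beta(23.92, 16.80).
Posterior β = 16.80.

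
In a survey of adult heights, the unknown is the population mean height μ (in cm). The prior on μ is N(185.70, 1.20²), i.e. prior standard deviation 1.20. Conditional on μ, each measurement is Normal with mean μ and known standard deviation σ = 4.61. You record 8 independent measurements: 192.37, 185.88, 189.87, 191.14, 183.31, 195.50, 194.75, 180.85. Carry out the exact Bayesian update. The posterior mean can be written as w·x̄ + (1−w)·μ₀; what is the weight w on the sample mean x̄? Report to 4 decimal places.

For Normal data with known variance σ², a Normal(μ₀, σ₀²) prior on μ is conjugate. Posterior precision = 1/σ₀² + n/σ²; posterior mean is the precision-weighted average of μ₀ and x̄.
σ₀² = 1.20² = 1.44, σ² = 4.61² = 21.2521. Prior precision 1/σ₀² = 1/1.44; data precision n/σ² = 8/21.2521.
w = (n/σ²)/(1/σ₀² + n/σ²) = n·σ₀²/(σ² + n·σ₀²) = 8·1.44/(21.2521 + 8·1.44) = 11.52/32.7721 = 0.3515.

0.3515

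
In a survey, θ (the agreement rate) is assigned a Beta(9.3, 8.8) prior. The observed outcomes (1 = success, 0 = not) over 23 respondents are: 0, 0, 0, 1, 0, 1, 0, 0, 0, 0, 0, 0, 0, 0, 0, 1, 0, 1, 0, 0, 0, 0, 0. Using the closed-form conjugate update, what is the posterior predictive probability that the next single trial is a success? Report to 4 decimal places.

0.3236

The Beta prior is conjugate to a Binomial/Bernoulli likelihood; the update adds successes to α and failures to β.
Posterior: Beta(α+k, β+n−k) = Beta(9.3+4, 8.8+19) = Beta(13.3, 27.8).
For a single future Bernoulli trial, P(success | data) = α/(α+β) = 0.3236.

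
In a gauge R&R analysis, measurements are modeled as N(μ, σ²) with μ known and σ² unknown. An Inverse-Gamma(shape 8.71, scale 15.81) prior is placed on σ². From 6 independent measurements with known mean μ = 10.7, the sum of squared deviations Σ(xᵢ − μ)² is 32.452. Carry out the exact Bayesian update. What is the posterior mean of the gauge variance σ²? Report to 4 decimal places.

With known mean μ and an Inverse-Gamma(α, β) prior on σ², the Normal likelihood is conjugate: posterior is Inv-Gamma(α + n/2, β + Σ(xᵢ−μ)²/2).
Posterior: Inv-Gamma(8.71 + 6/2, 15.81 + 32.452/2) = Inv-Gamma(11.71, 32.0360).
E[σ²|data] = β/(α−1) = 32.0360/10.71 = 2.9912.

2.9912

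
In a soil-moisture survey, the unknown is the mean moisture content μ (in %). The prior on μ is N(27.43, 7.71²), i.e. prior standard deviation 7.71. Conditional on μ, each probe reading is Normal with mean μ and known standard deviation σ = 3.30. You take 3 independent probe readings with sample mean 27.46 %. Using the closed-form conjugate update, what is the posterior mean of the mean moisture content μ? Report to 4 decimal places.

For Normal data with known variance σ², a Normal(μ₀, σ₀²) prior on μ is conjugate. Posterior precision = 1/σ₀² + n/σ²; posterior mean is the precision-weighted average of μ₀ and x̄.
n·x̄ = 3·27.46 = 82.38.
σ₀² = 7.71² = 59.4441, σ² = 3.30² = 10.89; σ² + n·σ₀² = 10.89 + 3·59.4441 = 189.2223.
Posterior mean = (μ₀/σ₀² + n·x̄/σ²)/(1/σ₀² + n/σ²) = (σ²·μ₀ + σ₀²·n·x̄)/(σ² + n·σ₀²) = (10.89·27.43 + 59.4441·82.38)/189.2223 = 5195.717658/189.2223 = 27.4583.

27.4583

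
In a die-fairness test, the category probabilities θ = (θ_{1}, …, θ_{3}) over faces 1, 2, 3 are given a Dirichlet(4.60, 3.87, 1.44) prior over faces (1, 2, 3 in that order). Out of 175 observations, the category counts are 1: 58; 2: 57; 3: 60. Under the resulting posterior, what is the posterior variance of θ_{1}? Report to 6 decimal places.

0.001205

The Dirichlet prior is conjugate to the Multinomial likelihood: each posterior αⱼ = prior αⱼ + observed count nⱼ.
Posterior concentration: (62.60, 60.87, 61.44), total = 184.91.
Var[θ_j] = α_j(Σα−α_j)/((Σα)²(Σα+1)) = 62.60·122.31/(184.91²·185.91) = 0.001205.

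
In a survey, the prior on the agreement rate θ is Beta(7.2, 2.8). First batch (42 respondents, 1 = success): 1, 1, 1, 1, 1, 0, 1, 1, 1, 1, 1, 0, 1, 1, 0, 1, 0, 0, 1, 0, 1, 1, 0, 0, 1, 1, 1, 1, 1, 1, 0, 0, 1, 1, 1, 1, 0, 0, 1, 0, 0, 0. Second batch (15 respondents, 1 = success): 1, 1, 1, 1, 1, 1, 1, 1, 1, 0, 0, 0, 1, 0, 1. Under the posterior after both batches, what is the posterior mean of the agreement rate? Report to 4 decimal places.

The Beta prior is conjugate to a Binomial/Bernoulli likelihood; the update adds successes to α and failures to β.
After batch 1: Beta(7.2+27, 2.8+15) = Beta(34.2, 17.8).
After batch 2: Beta(34.2+11, 17.8+4) = Beta(45.2, 21.8).
Posterior mean = α/(α+β) = 45.2/67.0 = 0.6746.

0.6746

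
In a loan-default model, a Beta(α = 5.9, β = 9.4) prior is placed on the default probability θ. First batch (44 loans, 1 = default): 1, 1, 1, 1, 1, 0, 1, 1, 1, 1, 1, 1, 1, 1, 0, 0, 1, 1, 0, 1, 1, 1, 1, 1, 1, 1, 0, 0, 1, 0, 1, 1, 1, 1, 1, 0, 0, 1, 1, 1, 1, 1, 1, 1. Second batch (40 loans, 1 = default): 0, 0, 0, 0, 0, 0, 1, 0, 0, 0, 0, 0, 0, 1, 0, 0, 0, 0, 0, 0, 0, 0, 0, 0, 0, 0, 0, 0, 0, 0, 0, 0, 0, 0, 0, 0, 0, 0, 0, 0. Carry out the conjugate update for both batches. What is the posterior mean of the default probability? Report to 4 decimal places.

0.4320

The Beta prior is conjugate to a Binomial/Bernoulli likelihood; the update adds successes to α and failures to β.
After batch 1: Beta(5.9+35, 9.4+9) = Beta(40.9, 18.4).
After batch 2: Beta(40.9+2, 18.4+38) = Beta(42.9, 56.4).
Posterior mean = α/(α+β) = 42.9/99.3 = 0.4320.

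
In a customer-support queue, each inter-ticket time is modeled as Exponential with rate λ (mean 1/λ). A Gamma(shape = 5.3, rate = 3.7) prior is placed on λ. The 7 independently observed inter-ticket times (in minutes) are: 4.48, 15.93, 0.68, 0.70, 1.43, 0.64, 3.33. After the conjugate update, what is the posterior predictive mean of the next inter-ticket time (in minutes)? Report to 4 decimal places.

2.7336

With a Gamma(shape α, rate β) prior on the exponential rate λ, the posterior after n observations with total T = Σxᵢ is Gamma(α+n, β+T).
Sum of observations T = 27.19 minutes; n = 7.
Posterior: Gamma(5.3+7, 3.7+27.19) = Gamma(12.3, 30.89).
The predictive distribution for the next observation is Lomax; its mean is β/(α−1) = 30.89/11.3 = 2.7336.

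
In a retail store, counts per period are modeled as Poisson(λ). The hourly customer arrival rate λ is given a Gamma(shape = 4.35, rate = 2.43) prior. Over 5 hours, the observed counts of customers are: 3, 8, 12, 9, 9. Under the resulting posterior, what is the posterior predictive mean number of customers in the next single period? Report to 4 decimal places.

6.1036

With a Gamma(shape α, rate β) prior, the Poisson likelihood is conjugate: the posterior is Gamma(α + ΣXᵢ, β + n).
Sum of counts S = 41 over n = 5 hours.
Posterior: Gamma(α+S, β+n) = Gamma(4.35+41, 2.43+5) = Gamma(45.35, 7.43).
The predictive distribution for one future period is NegBinom with mean α/β = 6.1036.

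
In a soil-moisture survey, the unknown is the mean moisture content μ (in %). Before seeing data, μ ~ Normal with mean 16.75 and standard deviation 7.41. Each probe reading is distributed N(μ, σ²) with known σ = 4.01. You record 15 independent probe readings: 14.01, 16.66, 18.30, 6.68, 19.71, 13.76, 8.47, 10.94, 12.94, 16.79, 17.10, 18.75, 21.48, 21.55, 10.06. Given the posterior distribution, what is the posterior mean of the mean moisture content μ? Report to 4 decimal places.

For Normal data with known variance σ², a Normal(μ₀, σ₀²) prior on μ is conjugate. Posterior precision = 1/σ₀² + n/σ²; posterior mean is the precision-weighted average of μ₀ and x̄.
Σxᵢ = 14.01 + 16.66 + 18.30 + 6.68 + 19.71 + 13.76 + 8.47 + 10.94 + 12.94 + 16.79 + 17.10 + 18.75 + 21.48 + 21.55 + 10.06 = 227.2, so n·x̄ = 227.2.
σ₀² = 7.41² = 54.9081, σ² = 4.01² = 16.0801; σ² + n·σ₀² = 16.0801 + 15·54.9081 = 839.7016.
Posterior mean = (μ₀/σ₀² + n·x̄/σ²)/(1/σ₀² + n/σ²) = (σ²·μ₀ + σ₀²·n·x̄)/(σ² + n·σ₀²) = (16.0801·16.75 + 54.9081·227.2)/839.7016 = 12744.461995/839.7016 = 15.1774.

15.1774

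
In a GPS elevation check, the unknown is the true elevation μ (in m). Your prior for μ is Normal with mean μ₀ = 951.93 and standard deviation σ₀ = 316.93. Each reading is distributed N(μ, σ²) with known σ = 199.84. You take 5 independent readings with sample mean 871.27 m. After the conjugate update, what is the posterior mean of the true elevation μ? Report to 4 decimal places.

877.2115

For Normal data with known variance σ², a Normal(μ₀, σ₀²) prior on μ is conjugate. Posterior precision = 1/σ₀² + n/σ²; posterior mean is the precision-weighted average of μ₀ and x̄.
n·x̄ = 5·871.27 = 4356.35.
σ₀² = 316.93² = 100444.6249, σ² = 199.84² = 39936.0256; σ² + n·σ₀² = 39936.0256 + 5·100444.6249 = 542159.1501.
Posterior mean = (μ₀/σ₀² + n·x̄/σ²)/(1/σ₀² + n/σ²) = (σ²·μ₀ + σ₀²·n·x̄)/(σ² + n·σ₀²) = (39936.0256·951.93 + 100444.6249·4356.35)/542159.1501 = 475588242.532523/542159.1501 = 877.2115.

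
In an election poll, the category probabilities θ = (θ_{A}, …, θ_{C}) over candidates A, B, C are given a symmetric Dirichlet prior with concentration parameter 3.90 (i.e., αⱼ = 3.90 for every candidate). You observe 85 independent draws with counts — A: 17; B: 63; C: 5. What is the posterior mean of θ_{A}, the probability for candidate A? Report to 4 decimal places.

0.2161

The Dirichlet prior is conjugate to the Multinomial likelihood: each posterior αⱼ = prior αⱼ + observed count nⱼ.
Posterior concentration: (20.90, 66.90, 8.90), total = 96.70.
E[θ_{A}|data] = α_{A}/Σα = 20.90/96.70 = 0.2161.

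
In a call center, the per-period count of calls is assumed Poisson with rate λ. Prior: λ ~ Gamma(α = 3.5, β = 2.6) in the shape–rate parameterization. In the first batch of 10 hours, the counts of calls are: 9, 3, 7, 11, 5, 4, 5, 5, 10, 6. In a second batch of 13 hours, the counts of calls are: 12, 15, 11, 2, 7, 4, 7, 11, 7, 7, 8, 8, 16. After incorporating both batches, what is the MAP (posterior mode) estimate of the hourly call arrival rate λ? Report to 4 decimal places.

7.1289

With a Gamma(shape α, rate β) prior, the Poisson likelihood is conjugate: the posterior is Gamma(α + ΣXᵢ, β + n).
Batch 1: sum of counts S = 65 over n = 10 hours.
After batch 1: Gamma(α+S, β+n) = Gamma(3.5+65, 2.6+10) = Gamma(68.5, 12.6).
Batch 2: sum of counts S = 115 over n = 13 hours.
After batch 2: Gamma(α+S, β+n) = Gamma(68.5+115, 12.6+13) = Gamma(183.5, 25.6).
Mode of Gamma(α,β) for α≥1 is (α−1)/β = 182.5/25.6 = 7.1289.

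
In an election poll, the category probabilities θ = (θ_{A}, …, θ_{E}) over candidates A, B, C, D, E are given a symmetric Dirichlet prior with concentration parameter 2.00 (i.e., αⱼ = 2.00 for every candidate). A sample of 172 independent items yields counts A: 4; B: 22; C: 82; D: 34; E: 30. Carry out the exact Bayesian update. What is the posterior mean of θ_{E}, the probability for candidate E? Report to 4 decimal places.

0.1758

The Dirichlet prior is conjugate to the Multinomial likelihood: each posterior αⱼ = prior αⱼ + observed count nⱼ.
Posterior concentration: (6.00, 24.00, 84.00, 36.00, 32.00), total = 182.00.
E[θ_{E}|data] = α_{E}/Σα = 32.00/182.00 = 0.1758.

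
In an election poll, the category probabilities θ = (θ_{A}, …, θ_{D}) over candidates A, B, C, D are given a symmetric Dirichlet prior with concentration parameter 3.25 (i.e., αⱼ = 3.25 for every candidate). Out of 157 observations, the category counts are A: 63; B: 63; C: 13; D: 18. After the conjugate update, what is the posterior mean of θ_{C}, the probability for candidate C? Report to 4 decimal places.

The Dirichlet prior is conjugate to the Multinomial likelihood: each posterior αⱼ = prior αⱼ + observed count nⱼ.
Posterior concentration: (66.25, 66.25, 16.25, 21.25), total = 170.00.
E[θ_{C}|data] = α_{C}/Σα = 16.25/170.00 = 0.0956.

0.0956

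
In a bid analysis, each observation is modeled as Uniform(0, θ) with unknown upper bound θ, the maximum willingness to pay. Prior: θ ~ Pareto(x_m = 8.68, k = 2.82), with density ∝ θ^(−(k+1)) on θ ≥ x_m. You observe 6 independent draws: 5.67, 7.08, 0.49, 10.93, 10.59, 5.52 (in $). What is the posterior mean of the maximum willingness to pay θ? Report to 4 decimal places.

A Pareto(scale x_m, shape k) prior on the upper bound θ of Uniform(0, θ) is conjugate: posterior is Pareto(max(x_m, max xᵢ), k + n).
Sample maximum = 10.93; prior scale x_m = 8.68 → posterior scale = max = 10.93.
Posterior shape = 2.82 + 6 = 8.82.
E[θ|data] = k·x_m/(k−1) = 8.82·10.93/7.82 = 12.3277.

12.3277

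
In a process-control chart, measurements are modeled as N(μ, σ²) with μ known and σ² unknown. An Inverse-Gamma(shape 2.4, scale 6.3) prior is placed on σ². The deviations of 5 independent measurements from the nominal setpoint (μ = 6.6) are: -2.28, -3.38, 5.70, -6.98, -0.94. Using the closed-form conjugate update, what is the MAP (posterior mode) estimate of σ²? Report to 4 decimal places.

With known mean μ and an Inverse-Gamma(α, β) prior on σ², the Normal likelihood is conjugate: posterior is Inv-Gamma(α + n/2, β + Σ(xᵢ−μ)²/2).
Σ(xᵢ−μ)² = (-2.28)² + (-3.38)² + (5.70)² + (-6.98)² + (-0.94)² = 98.7168.
Posterior: Inv-Gamma(2.4 + 5/2, 6.3 + 98.7168/2) = Inv-Gamma(4.90, 55.65840).
Mode = β/(α+1) = 55.65840/5.90 = 9.4336.

9.4336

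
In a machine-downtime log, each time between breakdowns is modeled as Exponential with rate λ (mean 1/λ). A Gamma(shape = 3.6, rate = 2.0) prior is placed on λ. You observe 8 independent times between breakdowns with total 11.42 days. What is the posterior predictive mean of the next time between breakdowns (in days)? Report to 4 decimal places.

With a Gamma(shape α, rate β) prior on the exponential rate λ, the posterior after n observations with total T = Σxᵢ is Gamma(α+n, β+T).
Posterior: Gamma(3.6+8, 2.0+11.42) = Gamma(11.6, 13.42).
The predictive distribution for the next observation is Lomax; its mean is β/(α−1) = 13.42/10.6 = 1.2660.

1.2660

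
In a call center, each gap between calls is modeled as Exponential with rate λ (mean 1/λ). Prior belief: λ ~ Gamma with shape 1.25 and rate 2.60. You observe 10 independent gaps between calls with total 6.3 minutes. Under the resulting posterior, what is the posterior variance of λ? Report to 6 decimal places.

With a Gamma(shape α, rate β) prior on the exponential rate λ, the posterior after n observations with total T = Σxᵢ is Gamma(α+n, β+T).
Posterior: Gamma(1.25+10, 2.60+6.3) = Gamma(11.25, 8.90).
Var = α/β² = 0.142028.

0.142028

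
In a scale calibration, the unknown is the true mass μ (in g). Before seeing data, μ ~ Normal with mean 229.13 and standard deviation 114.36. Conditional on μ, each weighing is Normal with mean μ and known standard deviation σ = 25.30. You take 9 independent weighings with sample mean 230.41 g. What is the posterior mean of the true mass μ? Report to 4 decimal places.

230.4031

For Normal data with known variance σ², a Normal(μ₀, σ₀²) prior on μ is conjugate. Posterior precision = 1/σ₀² + n/σ²; posterior mean is the precision-weighted average of μ₀ and x̄.
n·x̄ = 9·230.41 = 2073.69.
σ₀² = 114.36² = 13078.2096, σ² = 25.30² = 640.09; σ² + n·σ₀² = 640.09 + 9·13078.2096 = 118343.9764.
Posterior mean = (μ₀/σ₀² + n·x̄/σ²)/(1/σ₀² + n/σ²) = (σ²·μ₀ + σ₀²·n·x̄)/(σ² + n·σ₀²) = (640.09·229.13 + 13078.2096·2073.69)/118343.9764 = 27266816.287124/118343.9764 = 230.4031.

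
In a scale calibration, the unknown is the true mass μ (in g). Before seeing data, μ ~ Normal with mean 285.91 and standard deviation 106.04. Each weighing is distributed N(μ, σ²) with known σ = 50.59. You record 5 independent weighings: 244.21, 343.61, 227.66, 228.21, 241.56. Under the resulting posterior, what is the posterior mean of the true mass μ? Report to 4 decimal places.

258.3066

For Normal data with known variance σ², a Normal(μ₀, σ₀²) prior on μ is conjugate. Posterior precision = 1/σ₀² + n/σ²; posterior mean is the precision-weighted average of μ₀ and x̄.
Σxᵢ = 244.21 + 343.61 + 227.66 + 228.21 + 241.56 = 1285.25, so n·x̄ = 1285.25.
σ₀² = 106.04² = 11244.4816, σ² = 50.59² = 2559.3481; σ² + n·σ₀² = 2559.3481 + 5·11244.4816 = 58781.7561.
Posterior mean = (μ₀/σ₀² + n·x̄/σ²)/(1/σ₀² + n/σ²) = (σ²·μ₀ + σ₀²·n·x̄)/(σ² + n·σ₀²) = (2559.3481·285.91 + 11244.4816·1285.25)/58781.7561 = 15183713.191671/58781.7561 = 258.3066.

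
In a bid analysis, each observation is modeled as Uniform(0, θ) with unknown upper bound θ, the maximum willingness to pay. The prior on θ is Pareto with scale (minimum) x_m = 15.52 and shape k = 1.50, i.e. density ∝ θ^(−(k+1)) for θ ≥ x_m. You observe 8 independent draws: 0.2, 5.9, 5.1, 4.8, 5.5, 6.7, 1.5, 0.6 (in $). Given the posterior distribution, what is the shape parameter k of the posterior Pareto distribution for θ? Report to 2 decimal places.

A Pareto(scale x_m, shape k) prior on the upper bound θ of Uniform(0, θ) is conjugate: posterior is Pareto(max(x_m, max xᵢ), k + n).
Sample maximum = 6.7; prior scale x_m = 15.52 → posterior scale = max = 15.52.
Posterior shape = 1.50 + 8 = 9.50.
Posterior shape k = 9.50.

9.50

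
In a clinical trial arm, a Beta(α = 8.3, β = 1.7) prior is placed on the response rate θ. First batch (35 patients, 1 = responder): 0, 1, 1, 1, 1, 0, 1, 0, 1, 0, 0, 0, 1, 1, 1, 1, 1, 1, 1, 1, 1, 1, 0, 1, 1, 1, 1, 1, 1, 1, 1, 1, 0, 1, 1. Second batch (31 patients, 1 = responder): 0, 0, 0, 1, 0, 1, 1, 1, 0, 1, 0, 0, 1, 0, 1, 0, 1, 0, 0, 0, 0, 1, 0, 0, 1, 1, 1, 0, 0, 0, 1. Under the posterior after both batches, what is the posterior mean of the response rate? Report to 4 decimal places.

The Beta prior is conjugate to a Binomial/Bernoulli likelihood; the update adds successes to α and failures to β.
After batch 1: Beta(8.3+27, 1.7+8) = Beta(35.3, 9.7).
After batch 2: Beta(35.3+13, 9.7+18) = Beta(48.3, 27.7).
Posterior mean = α/(α+β) = 48.3/76.0 = 0.6355.

0.6355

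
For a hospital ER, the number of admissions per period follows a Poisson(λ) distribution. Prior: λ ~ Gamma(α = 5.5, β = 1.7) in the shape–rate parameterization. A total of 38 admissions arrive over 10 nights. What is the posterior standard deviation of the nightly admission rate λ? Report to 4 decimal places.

0.5637

With a Gamma(shape α, rate β) prior, the Poisson likelihood is conjugate: the posterior is Gamma(α + ΣXᵢ, β + n).
Posterior: Gamma(α+S, β+n) = Gamma(5.5+38, 1.7+10) = Gamma(43.5, 11.7).
SD = √α/β = √43.5/11.7 = 0.5637.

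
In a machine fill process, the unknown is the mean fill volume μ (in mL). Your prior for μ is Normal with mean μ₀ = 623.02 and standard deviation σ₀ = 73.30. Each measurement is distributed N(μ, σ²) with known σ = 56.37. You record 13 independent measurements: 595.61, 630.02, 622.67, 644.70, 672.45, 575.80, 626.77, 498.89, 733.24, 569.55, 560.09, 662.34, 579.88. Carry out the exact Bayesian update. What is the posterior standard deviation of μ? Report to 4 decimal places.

For Normal data with known variance σ², a Normal(μ₀, σ₀²) prior on μ is conjugate. Posterior precision = 1/σ₀² + n/σ²; posterior mean is the precision-weighted average of μ₀ and x̄.
σ₀² = 73.30² = 5372.89, σ² = 56.37² = 3177.5769; σ² + n·σ₀² = 3177.5769 + 13·5372.89 = 73025.1469.
Posterior precision = 1/σ₀² + n/σ² = 1/5372.89 + 13/3177.5769 = (σ² + n·σ₀²)/(σ₀²σ²) = 73025.1469/(5372.89·3177.5769); posterior variance σₙ² = σ₀²σ²/(σ² + n·σ₀²) = 5372.89·3177.5769/73025.1469 = 233.793041.
Posterior SD = √σₙ² = √(5372.89·3177.5769/73025.1469) = 15.2903.

15.2903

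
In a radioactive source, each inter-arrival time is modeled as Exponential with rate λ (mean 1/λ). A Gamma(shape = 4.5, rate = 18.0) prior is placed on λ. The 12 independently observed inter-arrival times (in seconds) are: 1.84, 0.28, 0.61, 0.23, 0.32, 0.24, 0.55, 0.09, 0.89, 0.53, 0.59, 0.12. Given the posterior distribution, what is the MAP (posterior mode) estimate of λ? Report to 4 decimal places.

0.6381

With a Gamma(shape α, rate β) prior on the exponential rate λ, the posterior after n observations with total T = Σxᵢ is Gamma(α+n, β+T).
Sum of observations T = 6.29 seconds; n = 12.
Posterior: Gamma(4.5+12, 18.0+6.29) = Gamma(16.5, 24.29).
Mode = (α−1)/β = 0.6381.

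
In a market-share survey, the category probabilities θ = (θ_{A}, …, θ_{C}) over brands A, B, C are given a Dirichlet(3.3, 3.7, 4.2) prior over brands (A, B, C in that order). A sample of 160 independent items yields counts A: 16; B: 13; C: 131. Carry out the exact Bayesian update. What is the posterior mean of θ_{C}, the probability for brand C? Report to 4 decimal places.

The Dirichlet prior is conjugate to the Multinomial likelihood: each posterior αⱼ = prior αⱼ + observed count nⱼ.
Posterior concentration: (19.3, 16.7, 135.2), total = 171.2.
E[θ_{C}|data] = α_{C}/Σα = 135.2/171.2 = 0.7897.

0.7897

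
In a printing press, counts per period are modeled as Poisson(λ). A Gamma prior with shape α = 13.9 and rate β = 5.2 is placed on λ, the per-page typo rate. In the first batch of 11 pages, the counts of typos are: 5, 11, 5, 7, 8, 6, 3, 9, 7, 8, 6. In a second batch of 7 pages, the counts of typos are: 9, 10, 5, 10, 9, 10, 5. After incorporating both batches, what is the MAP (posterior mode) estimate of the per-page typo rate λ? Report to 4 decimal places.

With a Gamma(shape α, rate β) prior, the Poisson likelihood is conjugate: the posterior is Gamma(α + ΣXᵢ, β + n).
Batch 1: sum of counts S = 75 over n = 11 pages.
After batch 1: Gamma(α+S, β+n) = Gamma(13.9+75, 5.2+11) = Gamma(88.9, 16.2).
Batch 2: sum of counts S = 58 over n = 7 pages.
After batch 2: Gamma(α+S, β+n) = Gamma(88.9+58, 16.2+7) = Gamma(146.9, 23.2).
Mode of Gamma(α,β) for α≥1 is (α−1)/β = 145.9/23.2 = 6.2888.

6.2888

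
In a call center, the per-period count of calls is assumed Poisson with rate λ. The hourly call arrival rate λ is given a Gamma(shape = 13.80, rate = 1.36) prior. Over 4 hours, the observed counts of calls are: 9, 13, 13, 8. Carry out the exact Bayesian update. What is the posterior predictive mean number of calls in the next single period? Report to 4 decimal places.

With a Gamma(shape α, rate β) prior, the Poisson likelihood is conjugate: the posterior is Gamma(α + ΣXᵢ, β + n).
Sum of counts S = 43 over n = 4 hours.
Posterior: Gamma(α+S, β+n) = Gamma(13.80+43, 1.36+4) = Gamma(56.80, 5.36).
The predictive distribution for one future period is NegBinom with mean α/β = 10.5970.

10.5970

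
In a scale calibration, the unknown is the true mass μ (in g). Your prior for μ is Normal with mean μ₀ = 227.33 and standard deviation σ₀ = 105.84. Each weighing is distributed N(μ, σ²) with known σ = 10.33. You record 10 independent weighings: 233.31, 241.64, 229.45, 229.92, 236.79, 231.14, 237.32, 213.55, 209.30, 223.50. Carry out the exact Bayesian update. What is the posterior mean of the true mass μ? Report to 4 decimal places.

228.5908

For Normal data with known variance σ², a Normal(μ₀, σ₀²) prior on μ is conjugate. Posterior precision = 1/σ₀² + n/σ²; posterior mean is the precision-weighted average of μ₀ and x̄.
Σxᵢ = 233.31 + 241.64 + 229.45 + 229.92 + 236.79 + 231.14 + 237.32 + 213.55 + 209.30 + 223.50 = 2285.92, so n·x̄ = 2285.92.
σ₀² = 105.84² = 11202.1056, σ² = 10.33² = 106.7089; σ² + n·σ₀² = 106.7089 + 10·11202.1056 = 112127.7649.
Posterior mean = (μ₀/σ₀² + n·x̄/σ²)/(1/σ₀² + n/σ²) = (σ²·μ₀ + σ₀²·n·x̄)/(σ² + n·σ₀²) = (106.7089·227.33 + 11202.1056·2285.92)/112127.7649 = 25631375.367389/112127.7649 = 228.5908.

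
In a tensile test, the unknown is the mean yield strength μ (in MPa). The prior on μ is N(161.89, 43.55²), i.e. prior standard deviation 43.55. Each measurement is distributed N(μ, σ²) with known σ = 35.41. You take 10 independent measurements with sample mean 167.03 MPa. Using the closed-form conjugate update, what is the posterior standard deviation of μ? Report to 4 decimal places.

For Normal data with known variance σ², a Normal(μ₀, σ₀²) prior on μ is conjugate. Posterior precision = 1/σ₀² + n/σ²; posterior mean is the precision-weighted average of μ₀ and x̄.
σ₀² = 43.55² = 1896.6025, σ² = 35.41² = 1253.8681; σ² + n·σ₀² = 1253.8681 + 10·1896.6025 = 20219.8931.
Posterior precision = 1/σ₀² + n/σ² = 1/1896.6025 + 10/1253.8681 = (σ² + n·σ₀²)/(σ₀²σ²) = 20219.8931/(1896.6025·1253.8681); posterior variance σₙ² = σ₀²σ²/(σ² + n·σ₀²) = 1896.6025·1253.8681/20219.8931 = 117.611372.
Posterior SD = √σₙ² = √(1896.6025·1253.8681/20219.8931) = 10.8449.

10.8449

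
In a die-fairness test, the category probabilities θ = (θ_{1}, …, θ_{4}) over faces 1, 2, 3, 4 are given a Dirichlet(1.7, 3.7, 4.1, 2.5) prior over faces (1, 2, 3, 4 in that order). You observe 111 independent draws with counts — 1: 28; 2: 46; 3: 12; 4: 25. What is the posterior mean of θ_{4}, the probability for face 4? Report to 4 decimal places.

0.2236

The Dirichlet prior is conjugate to the Multinomial likelihood: each posterior αⱼ = prior αⱼ + observed count nⱼ.
Posterior concentration: (29.7, 49.7, 16.1, 27.5), total = 123.0.
E[θ_{4}|data] = α_{4}/Σα = 27.5/123.0 = 0.2236.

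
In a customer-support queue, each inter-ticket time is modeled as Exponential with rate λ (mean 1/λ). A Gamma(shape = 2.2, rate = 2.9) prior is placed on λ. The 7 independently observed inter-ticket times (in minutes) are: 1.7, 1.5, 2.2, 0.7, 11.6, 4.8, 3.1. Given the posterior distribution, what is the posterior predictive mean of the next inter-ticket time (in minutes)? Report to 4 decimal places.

With a Gamma(shape α, rate β) prior on the exponential rate λ, the posterior after n observations with total T = Σxᵢ is Gamma(α+n, β+T).
Sum of observations T = 25.6 minutes; n = 7.
Posterior: Gamma(2.2+7, 2.9+25.6) = Gamma(9.2, 28.5).
The predictive distribution for the next observation is Lomax; its mean is β/(α−1) = 28.5/8.2 = 3.4756.

3.4756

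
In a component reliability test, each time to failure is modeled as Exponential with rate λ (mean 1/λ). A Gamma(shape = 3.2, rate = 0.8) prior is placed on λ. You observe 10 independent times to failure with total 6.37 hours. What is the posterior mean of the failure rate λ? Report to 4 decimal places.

With a Gamma(shape α, rate β) prior on the exponential rate λ, the posterior after n observations with total T = Σxᵢ is Gamma(α+n, β+T).
Posterior: Gamma(3.2+10, 0.8+6.37) = Gamma(13.2, 7.17).
Posterior mean of λ = α/β = 13.2/7.17 = 1.8410.

1.8410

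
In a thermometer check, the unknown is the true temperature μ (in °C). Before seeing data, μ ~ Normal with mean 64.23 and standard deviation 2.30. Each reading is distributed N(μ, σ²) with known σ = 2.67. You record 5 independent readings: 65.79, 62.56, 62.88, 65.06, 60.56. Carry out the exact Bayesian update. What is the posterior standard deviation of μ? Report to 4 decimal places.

1.0598

For Normal data with known variance σ², a Normal(μ₀, σ₀²) prior on μ is conjugate. Posterior precision = 1/σ₀² + n/σ²; posterior mean is the precision-weighted average of μ₀ and x̄.
σ₀² = 2.30² = 5.29, σ² = 2.67² = 7.1289; σ² + n·σ₀² = 7.1289 + 5·5.29 = 33.5789.
Posterior precision = 1/σ₀² + n/σ² = 1/5.29 + 5/7.1289 = (σ² + n·σ₀²)/(σ₀²σ²) = 33.5789/(5.29·7.1289); posterior variance σₙ² = σ₀²σ²/(σ² + n·σ₀²) = 5.29·7.1289/33.5789 = 1.123083.
Posterior SD = √σₙ² = √(5.29·7.1289/33.5789) = 1.0598.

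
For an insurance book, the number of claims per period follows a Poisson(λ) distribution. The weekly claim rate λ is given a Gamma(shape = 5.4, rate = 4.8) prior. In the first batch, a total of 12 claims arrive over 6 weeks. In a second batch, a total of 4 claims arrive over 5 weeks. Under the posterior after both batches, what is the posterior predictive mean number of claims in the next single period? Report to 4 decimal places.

1.3544

With a Gamma(shape α, rate β) prior, the Poisson likelihood is conjugate: the posterior is Gamma(α + ΣXᵢ, β + n).
After batch 1: Gamma(α+S, β+n) = Gamma(5.4+12, 4.8+6) = Gamma(17.4, 10.8).
After batch 2: Gamma(α+S, β+n) = Gamma(17.4+4, 10.8+5) = Gamma(21.4, 15.8).
The predictive distribution for one future period is NegBinom with mean α/β = 1.3544.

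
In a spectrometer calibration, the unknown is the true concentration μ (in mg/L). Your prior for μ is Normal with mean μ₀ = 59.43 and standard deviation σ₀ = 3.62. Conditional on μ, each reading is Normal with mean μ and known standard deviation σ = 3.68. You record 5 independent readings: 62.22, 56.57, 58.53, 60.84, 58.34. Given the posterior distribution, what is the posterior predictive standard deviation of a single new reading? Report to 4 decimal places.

For Normal data with known variance σ², a Normal(μ₀, σ₀²) prior on μ is conjugate. Posterior precision = 1/σ₀² + n/σ²; posterior mean is the precision-weighted average of μ₀ and x̄.
σ₀² = 3.62² = 13.1044, σ² = 3.68² = 13.5424; σ² + n·σ₀² = 13.5424 + 5·13.1044 = 79.0644.
Posterior precision = 1/σ₀² + n/σ² = 1/13.1044 + 5/13.5424 = (σ² + n·σ₀²)/(σ₀²σ²) = 79.0644/(13.1044·13.5424); posterior variance σₙ² = σ₀²σ²/(σ² + n·σ₀²) = 13.1044·13.5424/79.0644 = 2.244563.
Predictive variance for one new observation = σₙ² + σ² = 13.1044·13.5424/79.0644 + 13.5424 = σ²·(σ₀² + 79.0644)/79.0644 = 13.5424·92.1688/79.0644 = 15.786963; SD = √(13.5424·92.1688/79.0644) = 3.9733.

3.9733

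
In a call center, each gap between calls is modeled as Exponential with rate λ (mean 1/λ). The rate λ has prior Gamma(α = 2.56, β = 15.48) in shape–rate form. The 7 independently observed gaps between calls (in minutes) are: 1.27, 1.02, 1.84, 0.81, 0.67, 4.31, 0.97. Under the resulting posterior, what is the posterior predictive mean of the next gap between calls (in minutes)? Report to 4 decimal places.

3.0806

With a Gamma(shape α, rate β) prior on the exponential rate λ, the posterior after n observations with total T = Σxᵢ is Gamma(α+n, β+T).
Sum of observations T = 10.89 minutes; n = 7.
Posterior: Gamma(2.56+7, 15.48+10.89) = Gamma(9.56, 26.37).
The predictive distribution for the next observation is Lomax; its mean is β/(α−1) = 26.37/8.56 = 3.0806.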